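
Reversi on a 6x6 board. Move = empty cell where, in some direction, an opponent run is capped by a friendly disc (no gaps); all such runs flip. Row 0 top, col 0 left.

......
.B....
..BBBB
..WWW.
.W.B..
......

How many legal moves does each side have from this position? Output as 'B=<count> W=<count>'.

-- B to move --
(2,1): flips 1 -> legal
(3,0): no bracket -> illegal
(3,1): no bracket -> illegal
(3,5): no bracket -> illegal
(4,0): no bracket -> illegal
(4,2): flips 2 -> legal
(4,4): flips 2 -> legal
(4,5): flips 1 -> legal
(5,0): flips 2 -> legal
(5,1): no bracket -> illegal
(5,2): no bracket -> illegal
B mobility = 5
-- W to move --
(0,0): flips 2 -> legal
(0,1): no bracket -> illegal
(0,2): no bracket -> illegal
(1,0): no bracket -> illegal
(1,2): flips 2 -> legal
(1,3): flips 1 -> legal
(1,4): flips 2 -> legal
(1,5): flips 1 -> legal
(2,0): no bracket -> illegal
(2,1): no bracket -> illegal
(3,1): no bracket -> illegal
(3,5): no bracket -> illegal
(4,2): no bracket -> illegal
(4,4): no bracket -> illegal
(5,2): flips 1 -> legal
(5,3): flips 1 -> legal
(5,4): flips 1 -> legal
W mobility = 8

Answer: B=5 W=8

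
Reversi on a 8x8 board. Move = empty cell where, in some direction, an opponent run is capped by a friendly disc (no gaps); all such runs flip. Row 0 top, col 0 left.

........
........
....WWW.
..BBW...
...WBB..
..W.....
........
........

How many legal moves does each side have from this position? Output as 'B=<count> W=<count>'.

-- B to move --
(1,3): no bracket -> illegal
(1,4): flips 2 -> legal
(1,5): flips 1 -> legal
(1,6): no bracket -> illegal
(1,7): no bracket -> illegal
(2,3): flips 1 -> legal
(2,7): no bracket -> illegal
(3,5): flips 1 -> legal
(3,6): no bracket -> illegal
(3,7): no bracket -> illegal
(4,1): no bracket -> illegal
(4,2): flips 1 -> legal
(5,1): no bracket -> illegal
(5,3): flips 1 -> legal
(5,4): flips 1 -> legal
(6,1): no bracket -> illegal
(6,2): no bracket -> illegal
(6,3): no bracket -> illegal
B mobility = 7
-- W to move --
(2,1): flips 1 -> legal
(2,2): no bracket -> illegal
(2,3): flips 1 -> legal
(3,1): flips 2 -> legal
(3,5): no bracket -> illegal
(3,6): no bracket -> illegal
(4,1): no bracket -> illegal
(4,2): flips 1 -> legal
(4,6): flips 2 -> legal
(5,3): no bracket -> illegal
(5,4): flips 1 -> legal
(5,5): no bracket -> illegal
(5,6): flips 1 -> legal
W mobility = 7

Answer: B=7 W=7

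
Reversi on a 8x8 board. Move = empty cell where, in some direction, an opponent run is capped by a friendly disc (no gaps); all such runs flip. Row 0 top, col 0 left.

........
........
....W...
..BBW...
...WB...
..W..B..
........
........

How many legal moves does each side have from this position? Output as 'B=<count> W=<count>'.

-- B to move --
(1,3): no bracket -> illegal
(1,4): flips 2 -> legal
(1,5): flips 1 -> legal
(2,3): no bracket -> illegal
(2,5): no bracket -> illegal
(3,5): flips 1 -> legal
(4,1): no bracket -> illegal
(4,2): flips 1 -> legal
(4,5): no bracket -> illegal
(5,1): no bracket -> illegal
(5,3): flips 1 -> legal
(5,4): flips 1 -> legal
(6,1): no bracket -> illegal
(6,2): no bracket -> illegal
(6,3): no bracket -> illegal
B mobility = 6
-- W to move --
(2,1): flips 1 -> legal
(2,2): no bracket -> illegal
(2,3): flips 1 -> legal
(3,1): flips 2 -> legal
(3,5): no bracket -> illegal
(4,1): no bracket -> illegal
(4,2): flips 1 -> legal
(4,5): flips 1 -> legal
(4,6): no bracket -> illegal
(5,3): no bracket -> illegal
(5,4): flips 1 -> legal
(5,6): no bracket -> illegal
(6,4): no bracket -> illegal
(6,5): no bracket -> illegal
(6,6): no bracket -> illegal
W mobility = 6

Answer: B=6 W=6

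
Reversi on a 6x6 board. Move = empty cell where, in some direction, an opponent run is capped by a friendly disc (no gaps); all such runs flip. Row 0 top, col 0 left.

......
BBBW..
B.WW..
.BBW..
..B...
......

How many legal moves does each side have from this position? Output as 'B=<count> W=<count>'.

Answer: B=5 W=8

Derivation:
-- B to move --
(0,2): no bracket -> illegal
(0,3): no bracket -> illegal
(0,4): flips 2 -> legal
(1,4): flips 2 -> legal
(2,1): no bracket -> illegal
(2,4): flips 1 -> legal
(3,4): flips 2 -> legal
(4,3): no bracket -> illegal
(4,4): flips 2 -> legal
B mobility = 5
-- W to move --
(0,0): flips 1 -> legal
(0,1): flips 1 -> legal
(0,2): flips 1 -> legal
(0,3): no bracket -> illegal
(2,1): no bracket -> illegal
(3,0): flips 2 -> legal
(4,0): flips 1 -> legal
(4,1): flips 1 -> legal
(4,3): no bracket -> illegal
(5,1): flips 1 -> legal
(5,2): flips 2 -> legal
(5,3): no bracket -> illegal
W mobility = 8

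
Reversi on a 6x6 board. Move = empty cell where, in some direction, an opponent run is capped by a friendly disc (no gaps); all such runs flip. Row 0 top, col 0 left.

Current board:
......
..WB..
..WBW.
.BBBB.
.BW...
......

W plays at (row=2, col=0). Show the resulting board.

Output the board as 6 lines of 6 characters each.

Answer: ......
..WB..
W.WBW.
.WBBB.
.BW...
......

Derivation:
Place W at (2,0); scan 8 dirs for brackets.
Dir NW: edge -> no flip
Dir N: first cell '.' (not opp) -> no flip
Dir NE: first cell '.' (not opp) -> no flip
Dir W: edge -> no flip
Dir E: first cell '.' (not opp) -> no flip
Dir SW: edge -> no flip
Dir S: first cell '.' (not opp) -> no flip
Dir SE: opp run (3,1) capped by W -> flip
All flips: (3,1)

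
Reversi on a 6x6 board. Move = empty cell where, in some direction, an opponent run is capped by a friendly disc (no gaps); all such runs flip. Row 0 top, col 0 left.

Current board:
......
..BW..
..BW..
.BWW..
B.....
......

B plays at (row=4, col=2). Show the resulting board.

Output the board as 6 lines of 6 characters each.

Answer: ......
..BW..
..BW..
.BBW..
B.B...
......

Derivation:
Place B at (4,2); scan 8 dirs for brackets.
Dir NW: first cell 'B' (not opp) -> no flip
Dir N: opp run (3,2) capped by B -> flip
Dir NE: opp run (3,3), next='.' -> no flip
Dir W: first cell '.' (not opp) -> no flip
Dir E: first cell '.' (not opp) -> no flip
Dir SW: first cell '.' (not opp) -> no flip
Dir S: first cell '.' (not opp) -> no flip
Dir SE: first cell '.' (not opp) -> no flip
All flips: (3,2)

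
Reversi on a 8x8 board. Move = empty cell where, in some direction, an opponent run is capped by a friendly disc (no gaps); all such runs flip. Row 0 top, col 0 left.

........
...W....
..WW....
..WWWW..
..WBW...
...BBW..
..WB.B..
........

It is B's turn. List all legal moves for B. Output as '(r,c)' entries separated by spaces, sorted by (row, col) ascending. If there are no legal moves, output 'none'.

Answer: (0,3) (2,1) (2,4) (2,5) (2,6) (3,1) (4,1) (4,5) (5,6) (6,1) (7,1)

Derivation:
(0,2): no bracket -> illegal
(0,3): flips 3 -> legal
(0,4): no bracket -> illegal
(1,1): no bracket -> illegal
(1,2): no bracket -> illegal
(1,4): no bracket -> illegal
(2,1): flips 1 -> legal
(2,4): flips 2 -> legal
(2,5): flips 1 -> legal
(2,6): flips 2 -> legal
(3,1): flips 1 -> legal
(3,6): no bracket -> illegal
(4,1): flips 1 -> legal
(4,5): flips 2 -> legal
(4,6): no bracket -> illegal
(5,1): no bracket -> illegal
(5,2): no bracket -> illegal
(5,6): flips 1 -> legal
(6,1): flips 1 -> legal
(6,4): no bracket -> illegal
(6,6): no bracket -> illegal
(7,1): flips 1 -> legal
(7,2): no bracket -> illegal
(7,3): no bracket -> illegal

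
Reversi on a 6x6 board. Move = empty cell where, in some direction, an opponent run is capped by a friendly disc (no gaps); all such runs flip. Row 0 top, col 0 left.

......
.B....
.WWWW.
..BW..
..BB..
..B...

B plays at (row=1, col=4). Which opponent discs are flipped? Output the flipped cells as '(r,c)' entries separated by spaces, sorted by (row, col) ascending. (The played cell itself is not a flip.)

Answer: (2,3)

Derivation:
Dir NW: first cell '.' (not opp) -> no flip
Dir N: first cell '.' (not opp) -> no flip
Dir NE: first cell '.' (not opp) -> no flip
Dir W: first cell '.' (not opp) -> no flip
Dir E: first cell '.' (not opp) -> no flip
Dir SW: opp run (2,3) capped by B -> flip
Dir S: opp run (2,4), next='.' -> no flip
Dir SE: first cell '.' (not opp) -> no flip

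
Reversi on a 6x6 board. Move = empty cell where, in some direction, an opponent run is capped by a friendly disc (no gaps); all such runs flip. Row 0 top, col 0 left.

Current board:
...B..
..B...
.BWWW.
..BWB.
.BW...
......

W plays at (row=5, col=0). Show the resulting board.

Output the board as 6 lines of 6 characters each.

Place W at (5,0); scan 8 dirs for brackets.
Dir NW: edge -> no flip
Dir N: first cell '.' (not opp) -> no flip
Dir NE: opp run (4,1) (3,2) capped by W -> flip
Dir W: edge -> no flip
Dir E: first cell '.' (not opp) -> no flip
Dir SW: edge -> no flip
Dir S: edge -> no flip
Dir SE: edge -> no flip
All flips: (3,2) (4,1)

Answer: ...B..
..B...
.BWWW.
..WWB.
.WW...
W.....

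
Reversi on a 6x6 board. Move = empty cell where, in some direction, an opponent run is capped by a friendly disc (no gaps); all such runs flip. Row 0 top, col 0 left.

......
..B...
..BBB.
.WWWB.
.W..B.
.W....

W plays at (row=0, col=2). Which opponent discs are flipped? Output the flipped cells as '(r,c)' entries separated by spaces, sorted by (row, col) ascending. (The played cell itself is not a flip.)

Answer: (1,2) (2,2)

Derivation:
Dir NW: edge -> no flip
Dir N: edge -> no flip
Dir NE: edge -> no flip
Dir W: first cell '.' (not opp) -> no flip
Dir E: first cell '.' (not opp) -> no flip
Dir SW: first cell '.' (not opp) -> no flip
Dir S: opp run (1,2) (2,2) capped by W -> flip
Dir SE: first cell '.' (not opp) -> no flip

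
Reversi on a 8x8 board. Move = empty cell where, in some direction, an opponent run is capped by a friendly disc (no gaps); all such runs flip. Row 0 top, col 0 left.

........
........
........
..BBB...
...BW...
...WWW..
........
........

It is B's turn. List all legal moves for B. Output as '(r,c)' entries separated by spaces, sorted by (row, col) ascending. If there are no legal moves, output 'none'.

Answer: (4,5) (6,3) (6,4) (6,5) (6,6)

Derivation:
(3,5): no bracket -> illegal
(4,2): no bracket -> illegal
(4,5): flips 1 -> legal
(4,6): no bracket -> illegal
(5,2): no bracket -> illegal
(5,6): no bracket -> illegal
(6,2): no bracket -> illegal
(6,3): flips 1 -> legal
(6,4): flips 2 -> legal
(6,5): flips 1 -> legal
(6,6): flips 2 -> legal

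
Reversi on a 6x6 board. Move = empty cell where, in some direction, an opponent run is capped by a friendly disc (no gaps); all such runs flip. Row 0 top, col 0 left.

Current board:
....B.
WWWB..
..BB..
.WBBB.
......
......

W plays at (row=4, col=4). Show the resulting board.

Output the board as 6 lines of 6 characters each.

Answer: ....B.
WWWB..
..WB..
.WBWB.
....W.
......

Derivation:
Place W at (4,4); scan 8 dirs for brackets.
Dir NW: opp run (3,3) (2,2) capped by W -> flip
Dir N: opp run (3,4), next='.' -> no flip
Dir NE: first cell '.' (not opp) -> no flip
Dir W: first cell '.' (not opp) -> no flip
Dir E: first cell '.' (not opp) -> no flip
Dir SW: first cell '.' (not opp) -> no flip
Dir S: first cell '.' (not opp) -> no flip
Dir SE: first cell '.' (not opp) -> no flip
All flips: (2,2) (3,3)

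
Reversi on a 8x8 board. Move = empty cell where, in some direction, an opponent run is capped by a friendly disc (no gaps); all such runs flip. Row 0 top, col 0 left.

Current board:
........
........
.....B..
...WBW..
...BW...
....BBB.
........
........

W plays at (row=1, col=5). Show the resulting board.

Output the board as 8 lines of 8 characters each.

Answer: ........
.....W..
.....W..
...WBW..
...BW...
....BBB.
........
........

Derivation:
Place W at (1,5); scan 8 dirs for brackets.
Dir NW: first cell '.' (not opp) -> no flip
Dir N: first cell '.' (not opp) -> no flip
Dir NE: first cell '.' (not opp) -> no flip
Dir W: first cell '.' (not opp) -> no flip
Dir E: first cell '.' (not opp) -> no flip
Dir SW: first cell '.' (not opp) -> no flip
Dir S: opp run (2,5) capped by W -> flip
Dir SE: first cell '.' (not opp) -> no flip
All flips: (2,5)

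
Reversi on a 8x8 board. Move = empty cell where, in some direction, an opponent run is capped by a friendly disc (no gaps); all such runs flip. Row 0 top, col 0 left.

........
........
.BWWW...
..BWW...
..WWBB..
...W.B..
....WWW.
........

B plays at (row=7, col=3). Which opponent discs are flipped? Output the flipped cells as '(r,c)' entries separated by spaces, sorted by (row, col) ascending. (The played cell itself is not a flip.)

Answer: (6,4)

Derivation:
Dir NW: first cell '.' (not opp) -> no flip
Dir N: first cell '.' (not opp) -> no flip
Dir NE: opp run (6,4) capped by B -> flip
Dir W: first cell '.' (not opp) -> no flip
Dir E: first cell '.' (not opp) -> no flip
Dir SW: edge -> no flip
Dir S: edge -> no flip
Dir SE: edge -> no flip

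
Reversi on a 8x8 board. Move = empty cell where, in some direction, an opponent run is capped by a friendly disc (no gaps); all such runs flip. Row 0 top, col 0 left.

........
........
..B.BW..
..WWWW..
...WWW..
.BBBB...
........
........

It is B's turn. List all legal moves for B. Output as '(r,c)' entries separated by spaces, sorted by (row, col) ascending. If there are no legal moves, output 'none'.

Answer: (1,6) (2,1) (2,3) (2,6) (3,6) (4,2) (4,6) (5,5)

Derivation:
(1,4): no bracket -> illegal
(1,5): no bracket -> illegal
(1,6): flips 3 -> legal
(2,1): flips 2 -> legal
(2,3): flips 2 -> legal
(2,6): flips 3 -> legal
(3,1): no bracket -> illegal
(3,6): flips 1 -> legal
(4,1): no bracket -> illegal
(4,2): flips 2 -> legal
(4,6): flips 1 -> legal
(5,5): flips 2 -> legal
(5,6): no bracket -> illegal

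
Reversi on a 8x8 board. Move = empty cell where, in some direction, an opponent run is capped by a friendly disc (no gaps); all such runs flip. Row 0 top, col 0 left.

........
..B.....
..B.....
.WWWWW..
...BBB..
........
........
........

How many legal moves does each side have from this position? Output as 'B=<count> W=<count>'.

Answer: B=7 W=8

Derivation:
-- B to move --
(2,0): no bracket -> illegal
(2,1): flips 1 -> legal
(2,3): flips 2 -> legal
(2,4): flips 1 -> legal
(2,5): flips 2 -> legal
(2,6): flips 1 -> legal
(3,0): no bracket -> illegal
(3,6): no bracket -> illegal
(4,0): flips 1 -> legal
(4,1): no bracket -> illegal
(4,2): flips 1 -> legal
(4,6): no bracket -> illegal
B mobility = 7
-- W to move --
(0,1): no bracket -> illegal
(0,2): flips 2 -> legal
(0,3): no bracket -> illegal
(1,1): flips 1 -> legal
(1,3): flips 1 -> legal
(2,1): no bracket -> illegal
(2,3): no bracket -> illegal
(3,6): no bracket -> illegal
(4,2): no bracket -> illegal
(4,6): no bracket -> illegal
(5,2): flips 1 -> legal
(5,3): flips 2 -> legal
(5,4): flips 2 -> legal
(5,5): flips 2 -> legal
(5,6): flips 1 -> legal
W mobility = 8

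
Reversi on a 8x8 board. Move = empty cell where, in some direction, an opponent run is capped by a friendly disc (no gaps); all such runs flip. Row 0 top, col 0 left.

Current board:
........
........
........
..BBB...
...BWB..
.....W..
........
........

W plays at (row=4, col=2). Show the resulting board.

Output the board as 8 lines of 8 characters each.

Place W at (4,2); scan 8 dirs for brackets.
Dir NW: first cell '.' (not opp) -> no flip
Dir N: opp run (3,2), next='.' -> no flip
Dir NE: opp run (3,3), next='.' -> no flip
Dir W: first cell '.' (not opp) -> no flip
Dir E: opp run (4,3) capped by W -> flip
Dir SW: first cell '.' (not opp) -> no flip
Dir S: first cell '.' (not opp) -> no flip
Dir SE: first cell '.' (not opp) -> no flip
All flips: (4,3)

Answer: ........
........
........
..BBB...
..WWWB..
.....W..
........
........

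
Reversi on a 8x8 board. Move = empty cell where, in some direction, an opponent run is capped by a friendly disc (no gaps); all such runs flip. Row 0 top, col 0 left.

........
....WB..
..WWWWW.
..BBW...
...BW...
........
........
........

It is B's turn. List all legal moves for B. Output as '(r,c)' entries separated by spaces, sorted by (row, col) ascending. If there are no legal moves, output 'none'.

Answer: (0,5) (1,1) (1,2) (1,3) (1,6) (3,5) (3,7) (4,5) (5,5)

Derivation:
(0,3): no bracket -> illegal
(0,4): no bracket -> illegal
(0,5): flips 2 -> legal
(1,1): flips 1 -> legal
(1,2): flips 1 -> legal
(1,3): flips 2 -> legal
(1,6): flips 2 -> legal
(1,7): no bracket -> illegal
(2,1): no bracket -> illegal
(2,7): no bracket -> illegal
(3,1): no bracket -> illegal
(3,5): flips 2 -> legal
(3,6): no bracket -> illegal
(3,7): flips 1 -> legal
(4,5): flips 1 -> legal
(5,3): no bracket -> illegal
(5,4): no bracket -> illegal
(5,5): flips 1 -> legal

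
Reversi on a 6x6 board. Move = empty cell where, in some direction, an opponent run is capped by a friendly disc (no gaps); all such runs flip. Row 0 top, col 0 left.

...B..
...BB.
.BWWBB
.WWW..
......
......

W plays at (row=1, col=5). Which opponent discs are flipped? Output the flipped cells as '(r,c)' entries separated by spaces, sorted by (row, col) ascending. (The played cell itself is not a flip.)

Answer: (2,4)

Derivation:
Dir NW: first cell '.' (not opp) -> no flip
Dir N: first cell '.' (not opp) -> no flip
Dir NE: edge -> no flip
Dir W: opp run (1,4) (1,3), next='.' -> no flip
Dir E: edge -> no flip
Dir SW: opp run (2,4) capped by W -> flip
Dir S: opp run (2,5), next='.' -> no flip
Dir SE: edge -> no flip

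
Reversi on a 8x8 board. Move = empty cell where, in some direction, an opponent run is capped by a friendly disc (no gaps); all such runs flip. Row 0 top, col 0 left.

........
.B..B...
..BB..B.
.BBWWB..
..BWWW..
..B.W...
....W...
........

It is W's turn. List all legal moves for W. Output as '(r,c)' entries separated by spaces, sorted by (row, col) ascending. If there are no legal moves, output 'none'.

(0,0): flips 2 -> legal
(0,1): no bracket -> illegal
(0,2): no bracket -> illegal
(0,3): no bracket -> illegal
(0,4): no bracket -> illegal
(0,5): no bracket -> illegal
(1,0): no bracket -> illegal
(1,2): flips 1 -> legal
(1,3): flips 1 -> legal
(1,5): no bracket -> illegal
(1,6): no bracket -> illegal
(1,7): flips 2 -> legal
(2,0): no bracket -> illegal
(2,1): flips 1 -> legal
(2,4): no bracket -> illegal
(2,5): flips 1 -> legal
(2,7): no bracket -> illegal
(3,0): flips 2 -> legal
(3,6): flips 1 -> legal
(3,7): no bracket -> illegal
(4,0): no bracket -> illegal
(4,1): flips 1 -> legal
(4,6): no bracket -> illegal
(5,1): flips 1 -> legal
(5,3): no bracket -> illegal
(6,1): flips 1 -> legal
(6,2): no bracket -> illegal
(6,3): no bracket -> illegal

Answer: (0,0) (1,2) (1,3) (1,7) (2,1) (2,5) (3,0) (3,6) (4,1) (5,1) (6,1)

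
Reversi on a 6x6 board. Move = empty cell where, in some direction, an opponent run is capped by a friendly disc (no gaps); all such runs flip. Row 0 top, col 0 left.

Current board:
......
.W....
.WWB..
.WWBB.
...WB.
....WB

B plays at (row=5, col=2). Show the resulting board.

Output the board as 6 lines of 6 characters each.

Answer: ......
.W....
.WWB..
.WWBB.
...BB.
..B.WB

Derivation:
Place B at (5,2); scan 8 dirs for brackets.
Dir NW: first cell '.' (not opp) -> no flip
Dir N: first cell '.' (not opp) -> no flip
Dir NE: opp run (4,3) capped by B -> flip
Dir W: first cell '.' (not opp) -> no flip
Dir E: first cell '.' (not opp) -> no flip
Dir SW: edge -> no flip
Dir S: edge -> no flip
Dir SE: edge -> no flip
All flips: (4,3)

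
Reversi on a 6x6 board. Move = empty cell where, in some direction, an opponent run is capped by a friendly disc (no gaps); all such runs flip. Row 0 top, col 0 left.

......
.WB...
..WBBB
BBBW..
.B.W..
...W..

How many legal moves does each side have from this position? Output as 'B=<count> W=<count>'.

-- B to move --
(0,0): no bracket -> illegal
(0,1): no bracket -> illegal
(0,2): no bracket -> illegal
(1,0): flips 1 -> legal
(1,3): flips 1 -> legal
(2,0): no bracket -> illegal
(2,1): flips 1 -> legal
(3,4): flips 1 -> legal
(4,2): flips 1 -> legal
(4,4): no bracket -> illegal
(5,2): no bracket -> illegal
(5,4): flips 1 -> legal
B mobility = 6
-- W to move --
(0,1): no bracket -> illegal
(0,2): flips 1 -> legal
(0,3): no bracket -> illegal
(1,3): flips 2 -> legal
(1,4): no bracket -> illegal
(1,5): flips 1 -> legal
(2,0): no bracket -> illegal
(2,1): flips 1 -> legal
(3,4): no bracket -> illegal
(3,5): no bracket -> illegal
(4,0): flips 1 -> legal
(4,2): flips 1 -> legal
(5,0): no bracket -> illegal
(5,1): no bracket -> illegal
(5,2): no bracket -> illegal
W mobility = 6

Answer: B=6 W=6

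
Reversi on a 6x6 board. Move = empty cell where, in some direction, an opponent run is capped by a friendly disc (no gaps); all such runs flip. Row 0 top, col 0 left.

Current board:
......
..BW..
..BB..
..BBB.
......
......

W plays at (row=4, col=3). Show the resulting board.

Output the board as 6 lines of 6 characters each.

Place W at (4,3); scan 8 dirs for brackets.
Dir NW: opp run (3,2), next='.' -> no flip
Dir N: opp run (3,3) (2,3) capped by W -> flip
Dir NE: opp run (3,4), next='.' -> no flip
Dir W: first cell '.' (not opp) -> no flip
Dir E: first cell '.' (not opp) -> no flip
Dir SW: first cell '.' (not opp) -> no flip
Dir S: first cell '.' (not opp) -> no flip
Dir SE: first cell '.' (not opp) -> no flip
All flips: (2,3) (3,3)

Answer: ......
..BW..
..BW..
..BWB.
...W..
......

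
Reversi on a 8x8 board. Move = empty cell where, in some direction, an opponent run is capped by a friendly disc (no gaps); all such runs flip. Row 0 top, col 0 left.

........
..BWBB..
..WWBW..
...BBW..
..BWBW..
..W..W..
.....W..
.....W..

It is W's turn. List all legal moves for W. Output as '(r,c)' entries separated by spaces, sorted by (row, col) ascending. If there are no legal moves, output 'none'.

Answer: (0,1) (0,2) (0,3) (0,5) (1,1) (1,6) (3,2) (4,1) (5,3)

Derivation:
(0,1): flips 1 -> legal
(0,2): flips 1 -> legal
(0,3): flips 1 -> legal
(0,4): no bracket -> illegal
(0,5): flips 2 -> legal
(0,6): no bracket -> illegal
(1,1): flips 1 -> legal
(1,6): flips 2 -> legal
(2,1): no bracket -> illegal
(2,6): no bracket -> illegal
(3,1): no bracket -> illegal
(3,2): flips 3 -> legal
(4,1): flips 1 -> legal
(5,1): no bracket -> illegal
(5,3): flips 1 -> legal
(5,4): no bracket -> illegal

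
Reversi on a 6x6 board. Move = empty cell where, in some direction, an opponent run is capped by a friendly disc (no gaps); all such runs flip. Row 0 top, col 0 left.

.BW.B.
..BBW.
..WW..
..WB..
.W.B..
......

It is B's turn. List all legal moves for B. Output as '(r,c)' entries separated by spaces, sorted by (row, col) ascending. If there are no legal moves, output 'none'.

Answer: (0,3) (1,1) (1,5) (2,1) (2,4) (3,1) (3,4) (4,2)

Derivation:
(0,3): flips 1 -> legal
(0,5): no bracket -> illegal
(1,1): flips 1 -> legal
(1,5): flips 1 -> legal
(2,1): flips 1 -> legal
(2,4): flips 1 -> legal
(2,5): no bracket -> illegal
(3,0): no bracket -> illegal
(3,1): flips 2 -> legal
(3,4): flips 1 -> legal
(4,0): no bracket -> illegal
(4,2): flips 2 -> legal
(5,0): no bracket -> illegal
(5,1): no bracket -> illegal
(5,2): no bracket -> illegal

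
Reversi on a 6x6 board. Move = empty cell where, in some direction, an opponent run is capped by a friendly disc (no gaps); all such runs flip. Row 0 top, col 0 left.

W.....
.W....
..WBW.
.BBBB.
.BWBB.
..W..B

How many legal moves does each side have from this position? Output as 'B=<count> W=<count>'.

-- B to move --
(0,1): no bracket -> illegal
(0,2): no bracket -> illegal
(1,0): no bracket -> illegal
(1,2): flips 1 -> legal
(1,3): flips 1 -> legal
(1,4): flips 1 -> legal
(1,5): flips 1 -> legal
(2,0): no bracket -> illegal
(2,1): flips 1 -> legal
(2,5): flips 1 -> legal
(3,5): no bracket -> illegal
(5,1): flips 1 -> legal
(5,3): flips 1 -> legal
B mobility = 8
-- W to move --
(1,2): no bracket -> illegal
(1,3): no bracket -> illegal
(1,4): no bracket -> illegal
(2,0): flips 1 -> legal
(2,1): no bracket -> illegal
(2,5): flips 2 -> legal
(3,0): flips 1 -> legal
(3,5): no bracket -> illegal
(4,0): flips 2 -> legal
(4,5): flips 2 -> legal
(5,0): no bracket -> illegal
(5,1): no bracket -> illegal
(5,3): no bracket -> illegal
(5,4): flips 2 -> legal
W mobility = 6

Answer: B=8 W=6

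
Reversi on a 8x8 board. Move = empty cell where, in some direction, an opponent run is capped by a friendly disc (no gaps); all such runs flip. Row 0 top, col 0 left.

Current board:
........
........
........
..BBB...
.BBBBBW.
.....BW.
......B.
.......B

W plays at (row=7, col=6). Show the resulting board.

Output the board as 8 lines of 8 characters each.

Answer: ........
........
........
..BBB...
.BBBBBW.
.....BW.
......W.
......WB

Derivation:
Place W at (7,6); scan 8 dirs for brackets.
Dir NW: first cell '.' (not opp) -> no flip
Dir N: opp run (6,6) capped by W -> flip
Dir NE: first cell '.' (not opp) -> no flip
Dir W: first cell '.' (not opp) -> no flip
Dir E: opp run (7,7), next=edge -> no flip
Dir SW: edge -> no flip
Dir S: edge -> no flip
Dir SE: edge -> no flip
All flips: (6,6)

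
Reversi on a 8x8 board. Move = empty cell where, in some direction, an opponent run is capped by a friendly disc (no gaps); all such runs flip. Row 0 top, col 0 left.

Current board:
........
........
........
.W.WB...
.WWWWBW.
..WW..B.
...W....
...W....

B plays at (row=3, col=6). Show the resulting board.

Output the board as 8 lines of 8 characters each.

Place B at (3,6); scan 8 dirs for brackets.
Dir NW: first cell '.' (not opp) -> no flip
Dir N: first cell '.' (not opp) -> no flip
Dir NE: first cell '.' (not opp) -> no flip
Dir W: first cell '.' (not opp) -> no flip
Dir E: first cell '.' (not opp) -> no flip
Dir SW: first cell 'B' (not opp) -> no flip
Dir S: opp run (4,6) capped by B -> flip
Dir SE: first cell '.' (not opp) -> no flip
All flips: (4,6)

Answer: ........
........
........
.W.WB.B.
.WWWWBB.
..WW..B.
...W....
...W....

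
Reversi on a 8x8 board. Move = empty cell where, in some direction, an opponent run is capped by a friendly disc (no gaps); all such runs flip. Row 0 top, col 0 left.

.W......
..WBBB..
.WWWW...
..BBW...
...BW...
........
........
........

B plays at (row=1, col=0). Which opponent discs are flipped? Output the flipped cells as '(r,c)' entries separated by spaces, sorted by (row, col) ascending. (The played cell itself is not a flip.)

Dir NW: edge -> no flip
Dir N: first cell '.' (not opp) -> no flip
Dir NE: opp run (0,1), next=edge -> no flip
Dir W: edge -> no flip
Dir E: first cell '.' (not opp) -> no flip
Dir SW: edge -> no flip
Dir S: first cell '.' (not opp) -> no flip
Dir SE: opp run (2,1) capped by B -> flip

Answer: (2,1)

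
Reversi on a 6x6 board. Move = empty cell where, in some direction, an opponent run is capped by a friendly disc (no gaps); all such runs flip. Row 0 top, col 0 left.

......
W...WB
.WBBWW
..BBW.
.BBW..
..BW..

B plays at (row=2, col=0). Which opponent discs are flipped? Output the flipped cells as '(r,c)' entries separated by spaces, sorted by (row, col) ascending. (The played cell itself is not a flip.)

Dir NW: edge -> no flip
Dir N: opp run (1,0), next='.' -> no flip
Dir NE: first cell '.' (not opp) -> no flip
Dir W: edge -> no flip
Dir E: opp run (2,1) capped by B -> flip
Dir SW: edge -> no flip
Dir S: first cell '.' (not opp) -> no flip
Dir SE: first cell '.' (not opp) -> no flip

Answer: (2,1)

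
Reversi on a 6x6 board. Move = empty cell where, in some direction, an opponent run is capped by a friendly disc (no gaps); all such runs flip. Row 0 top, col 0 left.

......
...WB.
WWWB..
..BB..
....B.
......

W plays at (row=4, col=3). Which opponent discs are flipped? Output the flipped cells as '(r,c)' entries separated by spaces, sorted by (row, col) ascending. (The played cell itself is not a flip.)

Answer: (2,3) (3,2) (3,3)

Derivation:
Dir NW: opp run (3,2) capped by W -> flip
Dir N: opp run (3,3) (2,3) capped by W -> flip
Dir NE: first cell '.' (not opp) -> no flip
Dir W: first cell '.' (not opp) -> no flip
Dir E: opp run (4,4), next='.' -> no flip
Dir SW: first cell '.' (not opp) -> no flip
Dir S: first cell '.' (not opp) -> no flip
Dir SE: first cell '.' (not opp) -> no flip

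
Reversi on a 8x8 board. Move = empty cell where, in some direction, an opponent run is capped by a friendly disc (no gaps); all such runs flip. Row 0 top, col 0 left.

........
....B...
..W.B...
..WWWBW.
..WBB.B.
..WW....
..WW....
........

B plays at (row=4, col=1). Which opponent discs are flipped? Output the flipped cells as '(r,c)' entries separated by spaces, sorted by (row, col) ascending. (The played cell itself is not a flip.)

Answer: (4,2)

Derivation:
Dir NW: first cell '.' (not opp) -> no flip
Dir N: first cell '.' (not opp) -> no flip
Dir NE: opp run (3,2), next='.' -> no flip
Dir W: first cell '.' (not opp) -> no flip
Dir E: opp run (4,2) capped by B -> flip
Dir SW: first cell '.' (not opp) -> no flip
Dir S: first cell '.' (not opp) -> no flip
Dir SE: opp run (5,2) (6,3), next='.' -> no flip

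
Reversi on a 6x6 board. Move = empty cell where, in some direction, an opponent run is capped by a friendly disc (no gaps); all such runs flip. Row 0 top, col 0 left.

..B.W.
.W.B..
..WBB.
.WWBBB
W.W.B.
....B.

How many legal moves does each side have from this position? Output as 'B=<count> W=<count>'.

Answer: B=6 W=4

Derivation:
-- B to move --
(0,0): flips 2 -> legal
(0,1): no bracket -> illegal
(0,3): no bracket -> illegal
(0,5): no bracket -> illegal
(1,0): no bracket -> illegal
(1,2): no bracket -> illegal
(1,4): no bracket -> illegal
(1,5): no bracket -> illegal
(2,0): flips 1 -> legal
(2,1): flips 1 -> legal
(3,0): flips 2 -> legal
(4,1): flips 1 -> legal
(4,3): no bracket -> illegal
(5,0): no bracket -> illegal
(5,1): flips 1 -> legal
(5,2): no bracket -> illegal
(5,3): no bracket -> illegal
B mobility = 6
-- W to move --
(0,1): no bracket -> illegal
(0,3): no bracket -> illegal
(1,2): no bracket -> illegal
(1,4): flips 1 -> legal
(1,5): flips 2 -> legal
(2,5): flips 2 -> legal
(4,3): no bracket -> illegal
(4,5): no bracket -> illegal
(5,3): no bracket -> illegal
(5,5): flips 2 -> legal
W mobility = 4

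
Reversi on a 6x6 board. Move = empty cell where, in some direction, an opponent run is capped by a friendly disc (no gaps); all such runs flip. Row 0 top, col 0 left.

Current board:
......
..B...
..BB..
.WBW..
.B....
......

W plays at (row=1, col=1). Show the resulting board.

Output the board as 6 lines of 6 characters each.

Answer: ......
.WB...
..WB..
.WBW..
.B....
......

Derivation:
Place W at (1,1); scan 8 dirs for brackets.
Dir NW: first cell '.' (not opp) -> no flip
Dir N: first cell '.' (not opp) -> no flip
Dir NE: first cell '.' (not opp) -> no flip
Dir W: first cell '.' (not opp) -> no flip
Dir E: opp run (1,2), next='.' -> no flip
Dir SW: first cell '.' (not opp) -> no flip
Dir S: first cell '.' (not opp) -> no flip
Dir SE: opp run (2,2) capped by W -> flip
All flips: (2,2)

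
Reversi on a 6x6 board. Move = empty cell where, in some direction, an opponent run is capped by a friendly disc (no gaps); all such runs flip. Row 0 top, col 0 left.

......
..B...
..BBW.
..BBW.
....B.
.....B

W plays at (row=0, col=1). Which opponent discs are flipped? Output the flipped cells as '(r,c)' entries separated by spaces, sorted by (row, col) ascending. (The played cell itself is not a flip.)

Dir NW: edge -> no flip
Dir N: edge -> no flip
Dir NE: edge -> no flip
Dir W: first cell '.' (not opp) -> no flip
Dir E: first cell '.' (not opp) -> no flip
Dir SW: first cell '.' (not opp) -> no flip
Dir S: first cell '.' (not opp) -> no flip
Dir SE: opp run (1,2) (2,3) capped by W -> flip

Answer: (1,2) (2,3)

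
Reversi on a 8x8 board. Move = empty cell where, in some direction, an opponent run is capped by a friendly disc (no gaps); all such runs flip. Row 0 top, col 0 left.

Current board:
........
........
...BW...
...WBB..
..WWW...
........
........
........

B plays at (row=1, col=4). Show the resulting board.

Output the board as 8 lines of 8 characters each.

Answer: ........
....B...
...BB...
...WBB..
..WWW...
........
........
........

Derivation:
Place B at (1,4); scan 8 dirs for brackets.
Dir NW: first cell '.' (not opp) -> no flip
Dir N: first cell '.' (not opp) -> no flip
Dir NE: first cell '.' (not opp) -> no flip
Dir W: first cell '.' (not opp) -> no flip
Dir E: first cell '.' (not opp) -> no flip
Dir SW: first cell 'B' (not opp) -> no flip
Dir S: opp run (2,4) capped by B -> flip
Dir SE: first cell '.' (not opp) -> no flip
All flips: (2,4)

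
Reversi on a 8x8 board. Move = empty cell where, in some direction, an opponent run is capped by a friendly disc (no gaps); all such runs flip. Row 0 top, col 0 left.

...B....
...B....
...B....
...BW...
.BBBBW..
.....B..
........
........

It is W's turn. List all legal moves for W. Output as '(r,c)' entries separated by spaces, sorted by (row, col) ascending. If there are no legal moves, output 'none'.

Answer: (1,2) (3,2) (4,0) (5,2) (5,4) (6,5)

Derivation:
(0,2): no bracket -> illegal
(0,4): no bracket -> illegal
(1,2): flips 1 -> legal
(1,4): no bracket -> illegal
(2,2): no bracket -> illegal
(2,4): no bracket -> illegal
(3,0): no bracket -> illegal
(3,1): no bracket -> illegal
(3,2): flips 1 -> legal
(3,5): no bracket -> illegal
(4,0): flips 4 -> legal
(4,6): no bracket -> illegal
(5,0): no bracket -> illegal
(5,1): no bracket -> illegal
(5,2): flips 1 -> legal
(5,3): no bracket -> illegal
(5,4): flips 1 -> legal
(5,6): no bracket -> illegal
(6,4): no bracket -> illegal
(6,5): flips 1 -> legal
(6,6): no bracket -> illegal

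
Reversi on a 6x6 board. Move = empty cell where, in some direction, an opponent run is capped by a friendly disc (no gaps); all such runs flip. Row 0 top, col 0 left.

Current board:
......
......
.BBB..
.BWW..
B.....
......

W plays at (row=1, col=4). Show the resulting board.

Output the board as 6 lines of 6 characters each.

Answer: ......
....W.
.BBW..
.BWW..
B.....
......

Derivation:
Place W at (1,4); scan 8 dirs for brackets.
Dir NW: first cell '.' (not opp) -> no flip
Dir N: first cell '.' (not opp) -> no flip
Dir NE: first cell '.' (not opp) -> no flip
Dir W: first cell '.' (not opp) -> no flip
Dir E: first cell '.' (not opp) -> no flip
Dir SW: opp run (2,3) capped by W -> flip
Dir S: first cell '.' (not opp) -> no flip
Dir SE: first cell '.' (not opp) -> no flip
All flips: (2,3)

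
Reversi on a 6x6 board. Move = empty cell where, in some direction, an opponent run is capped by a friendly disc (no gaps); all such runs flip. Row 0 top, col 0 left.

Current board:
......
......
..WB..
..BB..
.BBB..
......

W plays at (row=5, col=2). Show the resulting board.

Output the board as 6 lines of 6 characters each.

Answer: ......
......
..WB..
..WB..
.BWB..
..W...

Derivation:
Place W at (5,2); scan 8 dirs for brackets.
Dir NW: opp run (4,1), next='.' -> no flip
Dir N: opp run (4,2) (3,2) capped by W -> flip
Dir NE: opp run (4,3), next='.' -> no flip
Dir W: first cell '.' (not opp) -> no flip
Dir E: first cell '.' (not opp) -> no flip
Dir SW: edge -> no flip
Dir S: edge -> no flip
Dir SE: edge -> no flip
All flips: (3,2) (4,2)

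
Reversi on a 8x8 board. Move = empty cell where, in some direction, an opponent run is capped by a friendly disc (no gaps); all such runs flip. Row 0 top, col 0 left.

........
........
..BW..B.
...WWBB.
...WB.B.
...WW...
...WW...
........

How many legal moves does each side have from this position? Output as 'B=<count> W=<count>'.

-- B to move --
(1,2): no bracket -> illegal
(1,3): no bracket -> illegal
(1,4): no bracket -> illegal
(2,4): flips 2 -> legal
(2,5): no bracket -> illegal
(3,2): flips 2 -> legal
(4,2): flips 1 -> legal
(4,5): no bracket -> illegal
(5,2): no bracket -> illegal
(5,5): no bracket -> illegal
(6,2): flips 1 -> legal
(6,5): no bracket -> illegal
(7,2): no bracket -> illegal
(7,3): no bracket -> illegal
(7,4): flips 2 -> legal
(7,5): no bracket -> illegal
B mobility = 5
-- W to move --
(1,1): flips 1 -> legal
(1,2): no bracket -> illegal
(1,3): no bracket -> illegal
(1,5): no bracket -> illegal
(1,6): no bracket -> illegal
(1,7): flips 3 -> legal
(2,1): flips 1 -> legal
(2,4): no bracket -> illegal
(2,5): no bracket -> illegal
(2,7): no bracket -> illegal
(3,1): no bracket -> illegal
(3,2): no bracket -> illegal
(3,7): flips 2 -> legal
(4,5): flips 1 -> legal
(4,7): no bracket -> illegal
(5,5): flips 1 -> legal
(5,6): no bracket -> illegal
(5,7): no bracket -> illegal
W mobility = 6

Answer: B=5 W=6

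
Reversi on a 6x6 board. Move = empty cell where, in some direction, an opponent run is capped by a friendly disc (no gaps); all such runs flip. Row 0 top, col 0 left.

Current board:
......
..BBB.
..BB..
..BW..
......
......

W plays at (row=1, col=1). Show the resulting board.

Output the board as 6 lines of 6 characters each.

Answer: ......
.WBBB.
..WB..
..BW..
......
......

Derivation:
Place W at (1,1); scan 8 dirs for brackets.
Dir NW: first cell '.' (not opp) -> no flip
Dir N: first cell '.' (not opp) -> no flip
Dir NE: first cell '.' (not opp) -> no flip
Dir W: first cell '.' (not opp) -> no flip
Dir E: opp run (1,2) (1,3) (1,4), next='.' -> no flip
Dir SW: first cell '.' (not opp) -> no flip
Dir S: first cell '.' (not opp) -> no flip
Dir SE: opp run (2,2) capped by W -> flip
All flips: (2,2)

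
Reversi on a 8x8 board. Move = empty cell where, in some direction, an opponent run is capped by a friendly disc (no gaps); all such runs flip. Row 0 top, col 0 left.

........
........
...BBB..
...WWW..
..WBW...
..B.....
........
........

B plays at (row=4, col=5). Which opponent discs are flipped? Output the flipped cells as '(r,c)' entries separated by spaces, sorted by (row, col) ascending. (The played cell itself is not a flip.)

Answer: (3,4) (3,5) (4,4)

Derivation:
Dir NW: opp run (3,4) capped by B -> flip
Dir N: opp run (3,5) capped by B -> flip
Dir NE: first cell '.' (not opp) -> no flip
Dir W: opp run (4,4) capped by B -> flip
Dir E: first cell '.' (not opp) -> no flip
Dir SW: first cell '.' (not opp) -> no flip
Dir S: first cell '.' (not opp) -> no flip
Dir SE: first cell '.' (not opp) -> no flip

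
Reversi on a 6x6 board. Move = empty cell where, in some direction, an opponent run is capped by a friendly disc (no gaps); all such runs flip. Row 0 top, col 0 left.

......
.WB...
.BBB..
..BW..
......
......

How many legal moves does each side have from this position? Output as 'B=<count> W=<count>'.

-- B to move --
(0,0): flips 1 -> legal
(0,1): flips 1 -> legal
(0,2): no bracket -> illegal
(1,0): flips 1 -> legal
(2,0): no bracket -> illegal
(2,4): no bracket -> illegal
(3,4): flips 1 -> legal
(4,2): no bracket -> illegal
(4,3): flips 1 -> legal
(4,4): flips 1 -> legal
B mobility = 6
-- W to move --
(0,1): no bracket -> illegal
(0,2): no bracket -> illegal
(0,3): no bracket -> illegal
(1,0): no bracket -> illegal
(1,3): flips 2 -> legal
(1,4): no bracket -> illegal
(2,0): no bracket -> illegal
(2,4): no bracket -> illegal
(3,0): no bracket -> illegal
(3,1): flips 2 -> legal
(3,4): no bracket -> illegal
(4,1): no bracket -> illegal
(4,2): no bracket -> illegal
(4,3): no bracket -> illegal
W mobility = 2

Answer: B=6 W=2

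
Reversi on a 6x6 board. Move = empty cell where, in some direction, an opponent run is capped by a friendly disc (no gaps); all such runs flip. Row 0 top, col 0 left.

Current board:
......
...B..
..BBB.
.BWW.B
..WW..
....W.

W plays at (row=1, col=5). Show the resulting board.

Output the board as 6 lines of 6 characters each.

Place W at (1,5); scan 8 dirs for brackets.
Dir NW: first cell '.' (not opp) -> no flip
Dir N: first cell '.' (not opp) -> no flip
Dir NE: edge -> no flip
Dir W: first cell '.' (not opp) -> no flip
Dir E: edge -> no flip
Dir SW: opp run (2,4) capped by W -> flip
Dir S: first cell '.' (not opp) -> no flip
Dir SE: edge -> no flip
All flips: (2,4)

Answer: ......
...B.W
..BBW.
.BWW.B
..WW..
....W.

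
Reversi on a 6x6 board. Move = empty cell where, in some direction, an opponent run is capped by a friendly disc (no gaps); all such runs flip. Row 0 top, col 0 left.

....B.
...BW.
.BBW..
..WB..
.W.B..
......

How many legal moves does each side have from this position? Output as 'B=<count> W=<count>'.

-- B to move --
(0,3): no bracket -> illegal
(0,5): no bracket -> illegal
(1,2): no bracket -> illegal
(1,5): flips 1 -> legal
(2,4): flips 2 -> legal
(2,5): no bracket -> illegal
(3,0): no bracket -> illegal
(3,1): flips 1 -> legal
(3,4): no bracket -> illegal
(4,0): no bracket -> illegal
(4,2): flips 1 -> legal
(5,0): no bracket -> illegal
(5,1): no bracket -> illegal
(5,2): no bracket -> illegal
B mobility = 4
-- W to move --
(0,2): no bracket -> illegal
(0,3): flips 1 -> legal
(0,5): no bracket -> illegal
(1,0): flips 1 -> legal
(1,1): no bracket -> illegal
(1,2): flips 2 -> legal
(1,5): no bracket -> illegal
(2,0): flips 2 -> legal
(2,4): no bracket -> illegal
(3,0): no bracket -> illegal
(3,1): no bracket -> illegal
(3,4): flips 1 -> legal
(4,2): no bracket -> illegal
(4,4): no bracket -> illegal
(5,2): no bracket -> illegal
(5,3): flips 2 -> legal
(5,4): flips 1 -> legal
W mobility = 7

Answer: B=4 W=7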